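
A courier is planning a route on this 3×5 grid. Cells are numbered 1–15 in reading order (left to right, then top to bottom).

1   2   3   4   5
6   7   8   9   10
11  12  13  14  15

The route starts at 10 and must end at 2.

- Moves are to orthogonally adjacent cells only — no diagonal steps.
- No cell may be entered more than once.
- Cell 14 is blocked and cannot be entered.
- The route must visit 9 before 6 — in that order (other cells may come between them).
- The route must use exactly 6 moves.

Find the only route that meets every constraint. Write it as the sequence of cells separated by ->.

10 -> 9 -> 8 -> 7 -> 6 -> 1 -> 2

The waypoints must appear in the order 9, 6, with no cell reused.
Route from 10: 4× left (reaching 6), up to 1, right to 2 — 6 moves in all.
Check: order respected (9 at step 1, 6 at step 4); 6 moves as required.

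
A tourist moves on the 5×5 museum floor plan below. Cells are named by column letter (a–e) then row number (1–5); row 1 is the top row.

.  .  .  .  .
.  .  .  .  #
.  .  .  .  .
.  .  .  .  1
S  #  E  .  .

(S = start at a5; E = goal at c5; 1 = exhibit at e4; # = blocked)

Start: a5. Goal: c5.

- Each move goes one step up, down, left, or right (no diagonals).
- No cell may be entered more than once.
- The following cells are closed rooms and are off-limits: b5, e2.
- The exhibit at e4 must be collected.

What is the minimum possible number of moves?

8

Any route passes through e4 somewhere between a5 and c5. Summing Manhattan distances along the two legs (a5 → e4 → c5) gives a lower bound of 5 + 3 = 8 moves.
A route of 8 moves achieves this: a5 → a4 → b4 → c4 → d4 → e4 → e5 → d5 → c5.
Since 8 matches the lower bound, it is optimal.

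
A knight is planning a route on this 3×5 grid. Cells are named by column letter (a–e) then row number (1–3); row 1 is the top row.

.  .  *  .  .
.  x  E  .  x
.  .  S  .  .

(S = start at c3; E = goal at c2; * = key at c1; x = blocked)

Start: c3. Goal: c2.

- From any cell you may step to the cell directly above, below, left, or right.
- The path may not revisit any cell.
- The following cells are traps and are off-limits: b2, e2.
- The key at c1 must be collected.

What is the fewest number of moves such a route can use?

Any route passes through c1 somewhere between c3 and c2. Summing Manhattan distances along the two legs (c3 → c1 → c2) gives a lower bound of 2 + 1 = 3 moves.
The shortest route satisfying every rule uses 5 moves: c3 → d3 → d2 → d1 → c1 → c2.
The no-revisit rule (legs can't share cells) pushes the minimum above the 3-move bound; an exhaustive check rules out every length from 3 to 4, leaving 5 as the minimum.

5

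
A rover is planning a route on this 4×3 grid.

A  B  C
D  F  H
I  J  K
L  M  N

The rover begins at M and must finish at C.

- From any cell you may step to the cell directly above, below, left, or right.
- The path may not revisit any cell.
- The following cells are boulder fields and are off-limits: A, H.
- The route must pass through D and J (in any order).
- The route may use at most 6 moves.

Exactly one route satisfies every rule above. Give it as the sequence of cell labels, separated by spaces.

M J I D F B C

The 6-move cap with required stops at D, J leaves no slack for detours.
Route from M: up 1 to J, left 1 to I, up 1 to D, right 1 to F, up 1 to B, right 1 to C — 6 moves in all.
Check: all required cells visited; 6 ≤ 6 moves.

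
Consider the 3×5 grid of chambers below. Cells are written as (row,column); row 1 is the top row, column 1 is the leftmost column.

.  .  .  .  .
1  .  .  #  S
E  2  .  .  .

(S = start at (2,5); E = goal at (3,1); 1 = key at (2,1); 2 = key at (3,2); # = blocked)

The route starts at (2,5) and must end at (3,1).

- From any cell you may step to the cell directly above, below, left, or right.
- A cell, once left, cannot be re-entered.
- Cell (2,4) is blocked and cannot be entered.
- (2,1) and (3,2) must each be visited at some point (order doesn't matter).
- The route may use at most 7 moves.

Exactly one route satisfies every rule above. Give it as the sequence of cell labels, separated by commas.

(2,5), (3,5), (3,4), (3,3), (3,2), (2,2), (2,1), (3,1)

Any route must reach (2,1) and (3,2) and still end at (3,1) within 7 moves, so the order of the required stops is forced.
Route from (2,5): down 1 to (3,5), left 3 to (3,2), up 1 to (2,2), left 1 to (2,1), down 1 to (3,1) — 7 moves in all.
Check: all required cells visited; 7 ≤ 7 moves.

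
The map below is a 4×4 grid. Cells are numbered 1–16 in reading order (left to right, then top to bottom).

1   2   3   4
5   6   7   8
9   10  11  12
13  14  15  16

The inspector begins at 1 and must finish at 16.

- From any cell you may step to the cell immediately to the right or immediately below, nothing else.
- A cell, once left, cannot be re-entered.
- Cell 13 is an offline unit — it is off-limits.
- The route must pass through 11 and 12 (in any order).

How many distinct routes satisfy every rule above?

6

A right/down-only route from 1 to 16 makes exactly 3 down-moves and 3 right-moves in some order.
With no other constraints that would be C(6,3) = 20 routes.
A monotone route can only reach the required cells in the order 11, 12, so split there and multiply the segment counts (each segment already excludes blocked cells): 1→11: 6; 11→12: 1; 12→16: 1; product = 6.
That gives 6 routes.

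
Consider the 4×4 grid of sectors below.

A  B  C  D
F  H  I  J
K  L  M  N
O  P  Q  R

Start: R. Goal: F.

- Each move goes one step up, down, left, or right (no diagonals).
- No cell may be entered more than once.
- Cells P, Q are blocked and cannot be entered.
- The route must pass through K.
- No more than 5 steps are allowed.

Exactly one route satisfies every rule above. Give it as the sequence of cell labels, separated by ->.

R -> N -> M -> L -> K -> F

The budget equals the shortest possible length, so every move has to be on a shortest route through the required cells.
Route from R: up to N, 3× left (reaching K), up to F — 5 moves in all.
Check: all required cells visited; 5 ≤ 5 moves.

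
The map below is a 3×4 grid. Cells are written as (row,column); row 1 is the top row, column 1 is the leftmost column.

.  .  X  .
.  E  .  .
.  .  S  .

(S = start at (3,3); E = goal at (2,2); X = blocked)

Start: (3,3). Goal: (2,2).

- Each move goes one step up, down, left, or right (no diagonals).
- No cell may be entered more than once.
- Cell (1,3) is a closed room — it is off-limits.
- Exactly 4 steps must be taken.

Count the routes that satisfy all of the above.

2

Need simple routes of exactly 4 moves from (3,3) to (2,2) (Manhattan distance 2, so 1 moves are spent on a detour and 1 undoing it).
Enumerating: (3,3) (3,2) (3,1) (2,1) (2,2) | (3,3) (3,4) (2,4) (2,3) (2,2).
That gives 2 routes.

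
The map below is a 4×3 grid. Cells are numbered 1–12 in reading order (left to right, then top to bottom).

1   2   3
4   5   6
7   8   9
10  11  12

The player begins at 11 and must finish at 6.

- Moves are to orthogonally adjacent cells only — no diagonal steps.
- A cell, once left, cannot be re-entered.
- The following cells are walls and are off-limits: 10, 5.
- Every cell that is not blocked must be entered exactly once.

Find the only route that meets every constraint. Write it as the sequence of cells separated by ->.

Need to visit all 10 open cells exactly once, starting at 11 and ending at 6.
Route from 11: right 1 to 12, up 1 to 9, left 2 to 7, up 2 to 1, right 2 to 3, down 1 to 6 — 9 moves in all.
Check: all 10 open cells covered.

11 -> 12 -> 9 -> 8 -> 7 -> 4 -> 1 -> 2 -> 3 -> 6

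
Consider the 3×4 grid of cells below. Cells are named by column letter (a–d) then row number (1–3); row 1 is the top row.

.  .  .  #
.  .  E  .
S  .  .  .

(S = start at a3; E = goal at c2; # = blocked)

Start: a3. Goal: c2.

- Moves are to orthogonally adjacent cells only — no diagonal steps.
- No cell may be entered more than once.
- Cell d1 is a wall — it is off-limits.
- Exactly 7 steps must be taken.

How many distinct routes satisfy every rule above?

Need simple routes of exactly 7 moves from a3 to c2 (Manhattan distance 3, so 2 moves are spent on a detour and 2 undoing it).
Enumerating: a3 a2 a1 b1 b2 b3 c3 c2 | a3 a2 b2 b3 c3 d3 d2 c2 | a3 b3 b2 a2 a1 b1 c1 c2.
That gives 3 routes.

3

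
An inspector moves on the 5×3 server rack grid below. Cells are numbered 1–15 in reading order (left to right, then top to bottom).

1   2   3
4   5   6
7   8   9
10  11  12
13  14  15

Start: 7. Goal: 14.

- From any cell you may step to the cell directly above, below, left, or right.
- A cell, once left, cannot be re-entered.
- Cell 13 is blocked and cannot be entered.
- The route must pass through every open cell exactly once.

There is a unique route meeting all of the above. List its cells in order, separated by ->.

7 -> 10 -> 11 -> 8 -> 5 -> 4 -> 1 -> 2 -> 3 -> 6 -> 9 -> 12 -> 15 -> 14

Need to visit all 14 open cells exactly once, starting at 7 and ending at 14.
Cell 3 has only two open neighbours (6 and 2), so the path must pass straight through it: one of those is the cell it's entered from and the other is where it exits.
Route from 7: down 1 to 10, right 1 to 11, up 2 to 5, left 1 to 4, up 1 to 1, right 2 to 3, down 4 to 15, left 1 to 14 — 13 moves in all.
Check: all 14 open cells covered.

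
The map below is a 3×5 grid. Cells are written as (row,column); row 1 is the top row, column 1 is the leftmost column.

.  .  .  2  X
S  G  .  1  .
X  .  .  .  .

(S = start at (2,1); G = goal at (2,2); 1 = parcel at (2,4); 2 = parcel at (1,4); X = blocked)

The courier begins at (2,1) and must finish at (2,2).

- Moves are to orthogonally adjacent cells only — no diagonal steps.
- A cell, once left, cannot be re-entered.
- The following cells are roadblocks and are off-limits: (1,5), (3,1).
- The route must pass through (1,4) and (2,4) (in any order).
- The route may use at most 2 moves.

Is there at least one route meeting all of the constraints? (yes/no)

Even ignoring the no-revisit rule, getting from (2,1) to (2,2), taking the cheapest ordering (2,1) → (2,4) → (1,4) → (2,2) needs at least 3 + 1 + 3 = 7 moves (Manhattan distance per leg), which exceeds the 2-move limit.

no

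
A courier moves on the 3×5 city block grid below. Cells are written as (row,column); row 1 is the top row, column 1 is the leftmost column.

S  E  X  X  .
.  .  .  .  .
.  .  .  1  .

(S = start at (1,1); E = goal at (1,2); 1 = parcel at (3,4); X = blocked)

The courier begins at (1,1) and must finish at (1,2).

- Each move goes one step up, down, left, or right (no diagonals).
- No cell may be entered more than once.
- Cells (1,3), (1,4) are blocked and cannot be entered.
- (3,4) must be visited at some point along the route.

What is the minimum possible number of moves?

9

Any route passes through (3,4) somewhere between (1,1) and (1,2). Summing Manhattan distances along the two legs ((1,1) → (3,4) → (1,2)) gives a lower bound of 5 + 4 = 9 moves.
A route of 9 moves achieves this: (1,1) → (2,1) → (3,1) → (3,2) → (3,3) → (3,4) → (2,4) → (2,3) → (2,2) → (1,2).
Since 9 matches the lower bound, it is optimal.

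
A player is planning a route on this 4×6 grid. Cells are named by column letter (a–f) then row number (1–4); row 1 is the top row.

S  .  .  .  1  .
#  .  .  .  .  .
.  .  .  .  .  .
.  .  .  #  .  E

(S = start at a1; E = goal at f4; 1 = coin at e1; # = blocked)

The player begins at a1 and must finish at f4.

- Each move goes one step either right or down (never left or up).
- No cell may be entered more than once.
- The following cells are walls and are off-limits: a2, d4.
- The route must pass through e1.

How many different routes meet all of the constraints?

4

A right/down-only route from a1 to f4 makes exactly 3 down-moves and 5 right-moves in some order.
With no other constraints that would be C(8,3) = 56 routes.
Split at e1 and multiply the segment counts (each segment already excludes blocked cells): a1→e1: 1; e1→f4: 4; product = 4.
That gives 4 routes.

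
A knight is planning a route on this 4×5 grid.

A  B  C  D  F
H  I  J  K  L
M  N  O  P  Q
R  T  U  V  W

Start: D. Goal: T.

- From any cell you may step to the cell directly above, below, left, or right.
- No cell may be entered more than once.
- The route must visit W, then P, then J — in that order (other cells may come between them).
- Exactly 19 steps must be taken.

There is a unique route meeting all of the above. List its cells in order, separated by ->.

D -> F -> L -> Q -> W -> V -> U -> O -> P -> K -> J -> C -> B -> A -> H -> I -> N -> M -> R -> T

The waypoints must appear in the order W, P, J, with no cell reused.
Route from D: right 1 to F, down 3 to W, left 2 to U, up 1 to O, right 1 to P, up 1 to K, left 1 to J, up 1 to C, left 2 to A, down 1 to H, right 1 to I, down 1 to N, left 1 to M, down 1 to R, right 1 to T — 19 moves in all.
Check: order respected (W at step 4, P at step 8, J at step 10); 19 moves as required.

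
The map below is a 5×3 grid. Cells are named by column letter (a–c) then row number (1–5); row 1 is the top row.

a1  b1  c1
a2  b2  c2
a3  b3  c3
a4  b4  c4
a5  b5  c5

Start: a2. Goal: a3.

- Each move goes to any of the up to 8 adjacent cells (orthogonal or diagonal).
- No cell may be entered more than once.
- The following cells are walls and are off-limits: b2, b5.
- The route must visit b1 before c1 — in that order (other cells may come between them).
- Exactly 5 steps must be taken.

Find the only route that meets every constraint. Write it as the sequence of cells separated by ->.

a2 -> b1 -> c1 -> c2 -> b3 -> a3

The waypoints must appear in the order b1, c1, with no cell reused.
Route from a2: up-right 1 to b1, right 1 to c1, down 1 to c2, down-left 1 to b3, left 1 to a3 — 5 moves in all.
Check: order respected (b1 at step 1, c1 at step 2); 5 moves as required.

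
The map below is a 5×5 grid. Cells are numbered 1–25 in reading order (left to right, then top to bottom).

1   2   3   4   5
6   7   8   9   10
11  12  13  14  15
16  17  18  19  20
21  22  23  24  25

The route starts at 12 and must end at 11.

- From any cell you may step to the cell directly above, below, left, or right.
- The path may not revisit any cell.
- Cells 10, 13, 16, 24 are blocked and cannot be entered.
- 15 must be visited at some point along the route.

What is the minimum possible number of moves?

11

Any route passes through 15 somewhere between 12 and 11. Summing Manhattan distances along the two legs (12 → 15 → 11) gives a lower bound of 3 + 4 = 7 moves.
That bound ignores the blocked cells. Measuring each leg by the fewest moves that actually steer around them (12→15: 5; 15→11: 6) raises the lower bound to 11.
A route of 11 moves exists: 12 → 17 → 18 → 19 → 20 → 15 → 14 → 9 → 8 → 7 → 6 → 11.
Since 11 matches that lower bound, it is optimal.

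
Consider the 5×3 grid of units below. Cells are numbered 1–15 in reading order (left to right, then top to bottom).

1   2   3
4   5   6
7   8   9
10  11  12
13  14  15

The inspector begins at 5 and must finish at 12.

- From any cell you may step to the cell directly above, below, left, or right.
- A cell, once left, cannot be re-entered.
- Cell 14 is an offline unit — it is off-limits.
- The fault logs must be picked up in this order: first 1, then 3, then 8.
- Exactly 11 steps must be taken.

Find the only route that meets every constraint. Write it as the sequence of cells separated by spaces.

5 4 1 2 3 6 9 8 7 10 11 12

The waypoints must appear in the order 1, 3, 8, with no cell reused.
Route from 5: left to 4, up to 1, 2× right (reaching 3), 2× down (reaching 9), 2× left (reaching 7), down to 10, 2× right (reaching 12) — 11 moves in all.
Check: order respected (1 at step 2, 3 at step 4, 8 at step 7); 11 moves as required.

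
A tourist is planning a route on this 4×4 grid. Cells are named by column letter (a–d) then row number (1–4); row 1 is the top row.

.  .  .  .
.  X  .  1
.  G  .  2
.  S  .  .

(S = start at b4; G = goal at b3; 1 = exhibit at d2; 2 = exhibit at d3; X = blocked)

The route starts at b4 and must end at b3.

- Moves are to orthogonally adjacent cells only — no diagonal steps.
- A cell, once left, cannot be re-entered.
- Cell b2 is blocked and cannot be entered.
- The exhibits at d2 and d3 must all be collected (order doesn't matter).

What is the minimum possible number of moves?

7

Any route passes through d2 and d3 in some order between b4 and b3. Summing Manhattan distances along each leg and taking the cheapest ordering (b4 → d2 → d3 → b3) gives a lower bound of 4 + 1 + 2 = 7 moves.
A route of 7 moves achieves this: b4 → c4 → d4 → d3 → d2 → c2 → c3 → b3.
Since 7 matches the lower bound, it is optimal.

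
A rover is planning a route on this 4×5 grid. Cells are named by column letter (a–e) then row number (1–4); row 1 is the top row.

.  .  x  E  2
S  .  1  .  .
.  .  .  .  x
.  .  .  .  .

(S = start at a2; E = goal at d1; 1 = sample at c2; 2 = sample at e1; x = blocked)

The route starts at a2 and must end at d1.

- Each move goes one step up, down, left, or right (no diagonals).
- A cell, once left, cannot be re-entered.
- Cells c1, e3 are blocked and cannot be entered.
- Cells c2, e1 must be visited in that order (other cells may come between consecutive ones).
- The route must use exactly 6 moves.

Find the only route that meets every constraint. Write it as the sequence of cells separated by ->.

a2 -> b2 -> c2 -> d2 -> e2 -> e1 -> d1

The waypoints must appear in the order c2, e1, with no cell reused.
Route from a2: 4× right (reaching e2), up to e1, left to d1 — 6 moves in all.
Check: order respected (1 at step 2, 2 at step 5); 6 moves as required.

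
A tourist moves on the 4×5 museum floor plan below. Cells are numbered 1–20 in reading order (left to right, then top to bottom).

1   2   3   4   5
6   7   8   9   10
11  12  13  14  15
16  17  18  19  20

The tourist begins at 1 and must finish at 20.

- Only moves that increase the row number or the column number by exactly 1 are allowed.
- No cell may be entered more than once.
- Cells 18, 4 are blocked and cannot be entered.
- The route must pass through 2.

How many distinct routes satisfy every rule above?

A right/down-only route from 1 to 20 makes exactly 3 down-moves and 4 right-moves in some order.
With no other constraints that would be C(7,3) = 35 routes.
Split at 2 and multiply the segment counts (each segment already excludes blocked cells): 1→2: 1; 2→20: 12; product = 12.
That gives 12 routes.

12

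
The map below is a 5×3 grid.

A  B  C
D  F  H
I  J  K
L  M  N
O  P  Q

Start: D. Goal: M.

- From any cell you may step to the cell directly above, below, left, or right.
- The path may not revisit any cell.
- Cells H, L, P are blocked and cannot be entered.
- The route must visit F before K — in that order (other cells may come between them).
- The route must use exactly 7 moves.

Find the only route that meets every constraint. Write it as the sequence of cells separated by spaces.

D A B F J K N M

The waypoints must appear in the order F, K, with no cell reused.
Route from D: up 1 to A, right 1 to B, down 2 to J, right 1 to K, down 1 to N, left 1 to M — 7 moves in all.
Check: order respected (F at step 3, K at step 5); 7 moves as required.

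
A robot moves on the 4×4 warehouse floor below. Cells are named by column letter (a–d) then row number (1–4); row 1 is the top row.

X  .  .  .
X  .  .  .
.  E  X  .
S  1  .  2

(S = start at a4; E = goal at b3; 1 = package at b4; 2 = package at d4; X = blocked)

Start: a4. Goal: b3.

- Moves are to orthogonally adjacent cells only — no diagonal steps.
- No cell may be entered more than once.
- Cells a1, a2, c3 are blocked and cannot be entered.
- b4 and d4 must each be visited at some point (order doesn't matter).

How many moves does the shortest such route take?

8

Any route passes through b4 and d4 in some order between a4 and b3. Summing Manhattan distances along each leg and taking the cheapest ordering (a4 → b4 → d4 → b3) gives a lower bound of 1 + 2 + 3 = 6 moves.
The shortest route satisfying every rule uses 8 moves: a4 → b4 → c4 → d4 → d3 → d2 → c2 → b2 → b3.
The no-revisit rule (legs can't share cells) pushes the minimum above the 6-move bound; an exhaustive check rules out every length from 6 to 7, leaving 8 as the minimum.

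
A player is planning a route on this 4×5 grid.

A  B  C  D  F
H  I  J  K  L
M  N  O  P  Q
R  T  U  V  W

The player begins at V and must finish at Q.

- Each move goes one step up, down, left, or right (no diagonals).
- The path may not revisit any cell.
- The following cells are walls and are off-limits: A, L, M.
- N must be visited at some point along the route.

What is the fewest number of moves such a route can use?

6

Any route passes through N somewhere between V and Q. Summing Manhattan distances along the two legs (V → N → Q) gives a lower bound of 3 + 3 = 6 moves.
A route of 6 moves achieves this: V → U → T → N → O → P → Q.
Since 6 matches the lower bound, it is optimal.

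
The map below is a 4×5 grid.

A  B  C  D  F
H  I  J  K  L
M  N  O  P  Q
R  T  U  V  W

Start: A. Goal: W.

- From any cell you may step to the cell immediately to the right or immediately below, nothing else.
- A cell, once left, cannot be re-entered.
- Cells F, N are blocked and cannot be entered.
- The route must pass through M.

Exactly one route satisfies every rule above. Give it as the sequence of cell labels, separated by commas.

A, H, M, R, T, U, V, W

Moves only go right or down, so the column and row indices never decrease.
Route from A: 3× down (reaching R), 4× right (reaching W) — 7 moves in all.
Check: all required cells visited.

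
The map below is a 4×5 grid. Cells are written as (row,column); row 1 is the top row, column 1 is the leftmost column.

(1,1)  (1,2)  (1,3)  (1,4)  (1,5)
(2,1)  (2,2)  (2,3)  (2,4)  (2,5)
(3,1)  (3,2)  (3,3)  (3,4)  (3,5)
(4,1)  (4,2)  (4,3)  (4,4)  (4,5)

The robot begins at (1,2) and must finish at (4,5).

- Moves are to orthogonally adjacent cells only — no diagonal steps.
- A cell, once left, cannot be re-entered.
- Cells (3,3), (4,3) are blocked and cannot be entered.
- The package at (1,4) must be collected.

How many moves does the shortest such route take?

6

Any route passes through (1,4) somewhere between (1,2) and (4,5). Summing Manhattan distances along the two legs ((1,2) → (1,4) → (4,5)) gives a lower bound of 2 + 4 = 6 moves.
A route of 6 moves achieves this: (1,2) → (1,3) → (1,4) → (2,4) → (3,4) → (4,4) → (4,5).
Since 6 matches the lower bound, it is optimal.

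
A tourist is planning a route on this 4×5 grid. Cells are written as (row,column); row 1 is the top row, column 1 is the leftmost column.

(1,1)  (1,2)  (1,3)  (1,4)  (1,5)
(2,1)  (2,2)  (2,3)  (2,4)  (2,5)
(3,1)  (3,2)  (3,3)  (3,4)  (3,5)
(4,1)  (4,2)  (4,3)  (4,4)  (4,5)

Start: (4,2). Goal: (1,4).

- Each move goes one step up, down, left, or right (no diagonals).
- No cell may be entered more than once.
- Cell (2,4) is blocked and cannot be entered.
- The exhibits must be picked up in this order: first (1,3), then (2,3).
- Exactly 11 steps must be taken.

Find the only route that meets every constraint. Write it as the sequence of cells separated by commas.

The waypoints must appear in the order (1,3), (2,3), with no cell reused.
Route from (4,2): up 3 to (1,2), right 1 to (1,3), down 2 to (3,3), right 2 to (3,5), up 2 to (1,5), left 1 to (1,4) — 11 moves in all.
Check: order respected ((1,3) at step 4, (2,3) at step 5); 11 moves as required.

(4,2), (3,2), (2,2), (1,2), (1,3), (2,3), (3,3), (3,4), (3,5), (2,5), (1,5), (1,4)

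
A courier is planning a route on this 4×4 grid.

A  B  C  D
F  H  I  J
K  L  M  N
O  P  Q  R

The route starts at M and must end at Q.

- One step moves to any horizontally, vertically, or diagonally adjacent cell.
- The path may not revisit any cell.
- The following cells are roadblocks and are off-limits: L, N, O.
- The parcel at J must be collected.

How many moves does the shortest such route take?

Any route passes through J somewhere between M and Q. Summing Chebyshev distances along the two legs (M → J → Q) gives a lower bound of 1 + 2 = 3 moves.
The shortest route satisfying every rule uses 6 moves: M → J → C → H → K → P → Q.
The no-revisit rule (legs can't share cells) pushes the minimum above the 3-move bound; an exhaustive check rules out every length from 3 to 5, leaving 6 as the minimum.

6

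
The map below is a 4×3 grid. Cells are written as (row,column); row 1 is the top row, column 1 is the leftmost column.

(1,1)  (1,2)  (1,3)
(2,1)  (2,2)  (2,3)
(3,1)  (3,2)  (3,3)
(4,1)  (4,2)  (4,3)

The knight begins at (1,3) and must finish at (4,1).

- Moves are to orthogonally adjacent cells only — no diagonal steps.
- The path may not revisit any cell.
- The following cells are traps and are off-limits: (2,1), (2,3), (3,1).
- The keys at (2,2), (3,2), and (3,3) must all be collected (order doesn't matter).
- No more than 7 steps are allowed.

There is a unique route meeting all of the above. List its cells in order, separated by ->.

Any route must reach (2,2), (3,2), and (3,3) and still end at (4,1) within 7 moves, so the order of the required stops is forced.
Route from (1,3): left 1 to (1,2), down 2 to (3,2), right 1 to (3,3), down 1 to (4,3), left 2 to (4,1) — 7 moves in all.
Check: all required cells visited; 7 ≤ 7 moves.

(1,3) -> (1,2) -> (2,2) -> (3,2) -> (3,3) -> (4,3) -> (4,2) -> (4,1)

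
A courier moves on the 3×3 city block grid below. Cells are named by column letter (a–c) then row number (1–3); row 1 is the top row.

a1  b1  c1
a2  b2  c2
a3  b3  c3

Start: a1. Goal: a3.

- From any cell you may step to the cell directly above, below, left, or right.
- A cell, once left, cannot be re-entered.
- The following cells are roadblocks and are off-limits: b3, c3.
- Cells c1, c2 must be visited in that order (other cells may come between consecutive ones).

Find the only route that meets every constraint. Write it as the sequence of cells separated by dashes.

The waypoints must appear in the order c1, c2, with no cell reused.
Route from a1: 2× right (reaching c1), down to c2, 2× left (reaching a2), down to a3 — 6 moves in all.
Check: order respected (c1 at step 2, c2 at step 3).

a1 - b1 - c1 - c2 - b2 - a2 - a3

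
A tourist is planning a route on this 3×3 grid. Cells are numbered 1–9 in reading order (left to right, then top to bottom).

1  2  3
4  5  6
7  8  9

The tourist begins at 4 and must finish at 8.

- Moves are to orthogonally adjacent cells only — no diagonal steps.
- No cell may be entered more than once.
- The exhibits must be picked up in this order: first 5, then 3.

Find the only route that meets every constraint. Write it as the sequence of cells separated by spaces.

The waypoints must appear in the order 5, 3, with no cell reused.
Route from 4: right 1 to 5, up 1 to 2, right 1 to 3, down 2 to 9, left 1 to 8 — 6 moves in all.
Check: order respected (5 at step 1, 3 at step 3).

4 5 2 3 6 9 8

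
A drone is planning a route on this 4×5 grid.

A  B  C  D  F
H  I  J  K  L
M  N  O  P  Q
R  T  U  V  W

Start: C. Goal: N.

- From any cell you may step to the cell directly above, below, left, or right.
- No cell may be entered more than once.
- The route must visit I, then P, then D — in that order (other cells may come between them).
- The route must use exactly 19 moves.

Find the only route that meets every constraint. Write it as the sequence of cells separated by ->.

C -> B -> A -> H -> I -> J -> O -> P -> K -> D -> F -> L -> Q -> W -> V -> U -> T -> R -> M -> N

The waypoints must appear in the order I, P, D, with no cell reused.
Route from C: left 2 to A, down 1 to H, right 2 to J, down 1 to O, right 1 to P, up 2 to D, right 1 to F, down 3 to W, left 4 to R, up 1 to M, right 1 to N — 19 moves in all.
Check: order respected (I at step 4, P at step 7, D at step 9); 19 moves as required.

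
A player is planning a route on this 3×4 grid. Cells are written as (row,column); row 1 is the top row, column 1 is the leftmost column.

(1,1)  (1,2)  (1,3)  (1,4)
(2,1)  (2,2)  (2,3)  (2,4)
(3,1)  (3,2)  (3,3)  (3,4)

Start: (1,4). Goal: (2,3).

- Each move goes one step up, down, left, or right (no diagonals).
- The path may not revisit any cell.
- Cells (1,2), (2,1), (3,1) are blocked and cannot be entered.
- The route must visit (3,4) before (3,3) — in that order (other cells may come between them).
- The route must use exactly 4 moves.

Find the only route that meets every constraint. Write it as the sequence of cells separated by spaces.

(1,4) (2,4) (3,4) (3,3) (2,3)

The waypoints must appear in the order (3,4), (3,3), with no cell reused.
Route from (1,4): 2× down (reaching (3,4)), left to (3,3), up to (2,3) — 4 moves in all.
Check: order respected ((3,4) at step 2, (3,3) at step 3); 4 moves as required.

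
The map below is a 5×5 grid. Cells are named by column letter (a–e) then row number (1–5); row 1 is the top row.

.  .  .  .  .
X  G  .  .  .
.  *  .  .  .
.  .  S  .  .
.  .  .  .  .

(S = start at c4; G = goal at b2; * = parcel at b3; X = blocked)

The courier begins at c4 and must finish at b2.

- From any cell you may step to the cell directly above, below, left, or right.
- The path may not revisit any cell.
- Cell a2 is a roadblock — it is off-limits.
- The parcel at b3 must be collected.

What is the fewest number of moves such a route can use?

3

Any route passes through b3 somewhere between c4 and b2. Summing Manhattan distances along the two legs (c4 → b3 → b2) gives a lower bound of 2 + 1 = 3 moves.
A route of 3 moves achieves this: c4 → c3 → b3 → b2.
Since 3 matches the lower bound, it is optimal.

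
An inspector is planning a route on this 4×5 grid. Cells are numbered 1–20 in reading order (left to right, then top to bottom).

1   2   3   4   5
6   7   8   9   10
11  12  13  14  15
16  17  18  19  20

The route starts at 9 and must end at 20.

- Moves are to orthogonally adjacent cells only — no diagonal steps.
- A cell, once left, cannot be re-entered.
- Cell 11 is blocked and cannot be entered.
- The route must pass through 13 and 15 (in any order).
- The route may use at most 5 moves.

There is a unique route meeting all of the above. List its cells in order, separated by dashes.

The budget equals the shortest possible length, so every move has to be on a shortest route through the required cells.
Route from 9: left to 8, down to 13, 2× right (reaching 15), down to 20 — 5 moves in all.
Check: all required cells visited; 5 ≤ 5 moves.

9 - 8 - 13 - 14 - 15 - 20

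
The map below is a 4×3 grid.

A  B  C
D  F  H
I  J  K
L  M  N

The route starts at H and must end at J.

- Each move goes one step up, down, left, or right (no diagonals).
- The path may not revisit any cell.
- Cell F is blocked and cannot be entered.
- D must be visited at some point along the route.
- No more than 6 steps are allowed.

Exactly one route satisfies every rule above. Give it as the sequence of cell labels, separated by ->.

H -> C -> B -> A -> D -> I -> J

Any route must reach D and still end at J within 6 moves, so the order of the required stops is forced.
Route from H: up to C, 2× left (reaching A), 2× down (reaching I), right to J — 6 moves in all.
Check: all required cells visited; 6 ≤ 6 moves.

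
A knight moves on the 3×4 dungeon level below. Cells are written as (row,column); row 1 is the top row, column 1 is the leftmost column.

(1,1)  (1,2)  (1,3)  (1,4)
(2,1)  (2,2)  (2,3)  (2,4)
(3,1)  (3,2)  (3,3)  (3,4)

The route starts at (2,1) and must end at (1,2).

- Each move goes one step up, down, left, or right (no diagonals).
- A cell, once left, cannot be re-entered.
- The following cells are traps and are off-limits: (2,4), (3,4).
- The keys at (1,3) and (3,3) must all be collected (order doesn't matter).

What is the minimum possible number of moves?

Any route passes through (1,3) and (3,3) in some order between (2,1) and (1,2). Summing Manhattan distances along each leg and taking the cheapest ordering ((2,1) → (3,3) → (1,3) → (1,2)) gives a lower bound of 3 + 2 + 1 = 6 moves.
A route of 6 moves achieves this: (2,1) → (3,1) → (3,2) → (3,3) → (2,3) → (1,3) → (1,2).
Since 6 matches the lower bound, it is optimal.

6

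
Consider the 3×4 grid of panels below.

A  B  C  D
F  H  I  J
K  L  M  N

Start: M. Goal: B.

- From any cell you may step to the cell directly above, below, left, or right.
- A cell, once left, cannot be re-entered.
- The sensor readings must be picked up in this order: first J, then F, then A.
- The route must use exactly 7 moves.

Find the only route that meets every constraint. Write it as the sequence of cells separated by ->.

M -> N -> J -> I -> H -> F -> A -> B

The waypoints must appear in the order J, F, A, with no cell reused.
Route from M: right 1 to N, up 1 to J, left 3 to F, up 1 to A, right 1 to B — 7 moves in all.
Check: order respected (J at step 2, F at step 5, A at step 6); 7 moves as required.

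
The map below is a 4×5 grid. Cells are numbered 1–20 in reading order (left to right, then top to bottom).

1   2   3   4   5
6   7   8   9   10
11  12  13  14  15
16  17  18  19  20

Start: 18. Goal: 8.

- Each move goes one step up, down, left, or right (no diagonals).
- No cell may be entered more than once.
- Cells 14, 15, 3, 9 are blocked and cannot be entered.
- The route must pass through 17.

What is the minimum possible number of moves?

Any route passes through 17 somewhere between 18 and 8. Summing Manhattan distances along the two legs (18 → 17 → 8) gives a lower bound of 1 + 3 = 4 moves.
A route of 4 moves achieves this: 18 → 17 → 12 → 7 → 8.
Since 4 matches the lower bound, it is optimal.

4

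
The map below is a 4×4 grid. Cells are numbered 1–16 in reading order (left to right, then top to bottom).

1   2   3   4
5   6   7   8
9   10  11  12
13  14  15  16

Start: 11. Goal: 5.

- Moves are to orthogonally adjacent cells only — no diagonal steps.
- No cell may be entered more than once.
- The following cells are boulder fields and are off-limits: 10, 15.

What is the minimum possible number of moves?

3

The Manhattan distance from 11 to 5 is |3−2| + |3−1| = 3, so at least 3 moves are needed.
A route of 3 moves achieves this: 11 → 7 → 6 → 5.
Since 3 matches the lower bound, it is optimal.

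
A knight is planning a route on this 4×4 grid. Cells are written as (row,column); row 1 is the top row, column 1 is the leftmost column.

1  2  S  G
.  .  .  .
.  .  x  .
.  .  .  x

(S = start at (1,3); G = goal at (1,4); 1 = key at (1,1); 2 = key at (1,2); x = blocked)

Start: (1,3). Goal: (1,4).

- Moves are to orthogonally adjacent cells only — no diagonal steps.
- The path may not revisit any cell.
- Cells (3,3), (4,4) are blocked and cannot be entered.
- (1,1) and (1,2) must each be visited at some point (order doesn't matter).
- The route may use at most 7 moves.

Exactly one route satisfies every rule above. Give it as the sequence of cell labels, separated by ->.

(1,3) -> (1,2) -> (1,1) -> (2,1) -> (2,2) -> (2,3) -> (2,4) -> (1,4)

The budget equals the shortest possible length, so every move has to be on a shortest route through the required cells.
Route from (1,3): 2× left (reaching (1,1)), down to (2,1), 3× right (reaching (2,4)), up to (1,4) — 7 moves in all.
Check: all required cells visited; 7 ≤ 7 moves.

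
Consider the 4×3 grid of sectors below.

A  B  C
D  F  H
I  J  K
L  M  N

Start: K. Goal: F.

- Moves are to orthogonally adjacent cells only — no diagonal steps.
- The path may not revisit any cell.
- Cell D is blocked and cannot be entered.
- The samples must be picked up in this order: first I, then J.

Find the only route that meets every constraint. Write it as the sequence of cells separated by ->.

The waypoints must appear in the order I, J, with no cell reused.
Route from K: down to N, 2× left (reaching L), up to I, right to J, up to F — 6 moves in all.
Check: order respected (I at step 4, J at step 5).

K -> N -> M -> L -> I -> J -> F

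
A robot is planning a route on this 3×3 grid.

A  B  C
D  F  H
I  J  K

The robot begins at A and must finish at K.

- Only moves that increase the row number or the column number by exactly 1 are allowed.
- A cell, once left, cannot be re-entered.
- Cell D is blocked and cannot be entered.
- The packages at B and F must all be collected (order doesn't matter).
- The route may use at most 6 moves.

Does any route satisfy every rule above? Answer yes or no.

yes

One route that works: A → B → F → J → K.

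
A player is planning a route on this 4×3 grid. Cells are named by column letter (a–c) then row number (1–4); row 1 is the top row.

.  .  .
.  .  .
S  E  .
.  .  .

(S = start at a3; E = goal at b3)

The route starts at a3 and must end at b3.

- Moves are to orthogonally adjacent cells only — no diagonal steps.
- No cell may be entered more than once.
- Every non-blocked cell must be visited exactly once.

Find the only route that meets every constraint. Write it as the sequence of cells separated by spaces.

Need to visit all 12 open cells exactly once, starting at a3 and ending at b3.
Cell c1 has only two open neighbours (c2 and b1), so the path must pass straight through it: one of those is the cell it's entered from and the other is where it exits.
Route from a3: down 1 to a4, right 2 to c4, up 3 to c1, left 2 to a1, down 1 to a2, right 1 to b2, down 1 to b3 — 11 moves in all.
Check: all 12 open cells covered.

a3 a4 b4 c4 c3 c2 c1 b1 a1 a2 b2 b3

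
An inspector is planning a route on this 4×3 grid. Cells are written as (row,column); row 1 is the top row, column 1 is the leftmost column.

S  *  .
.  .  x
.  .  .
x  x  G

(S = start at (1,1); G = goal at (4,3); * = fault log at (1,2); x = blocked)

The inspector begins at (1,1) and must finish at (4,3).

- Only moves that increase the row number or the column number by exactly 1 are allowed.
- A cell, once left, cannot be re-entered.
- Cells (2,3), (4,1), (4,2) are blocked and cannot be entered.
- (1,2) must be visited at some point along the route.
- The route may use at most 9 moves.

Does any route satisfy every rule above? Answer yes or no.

One route that works: (1,1) → (1,2) → (2,2) → (3,2) → (3,3) → (4,3).

yes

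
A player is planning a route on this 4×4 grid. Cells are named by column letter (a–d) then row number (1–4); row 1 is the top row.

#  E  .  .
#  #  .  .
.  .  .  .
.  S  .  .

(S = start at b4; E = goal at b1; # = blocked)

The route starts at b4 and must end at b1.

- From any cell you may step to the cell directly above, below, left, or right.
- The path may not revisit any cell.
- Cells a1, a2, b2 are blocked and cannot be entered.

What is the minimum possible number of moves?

The Manhattan distance from b4 to b1 is |4−1| + |2−2| = 3, so at least 3 moves are needed.
That bound ignores the blocked cells. Measuring each leg by the fewest moves that actually steer around them (b4→b1: 5) raises the lower bound to 5.
A route of 5 moves exists: b4 → b3 → c3 → c2 → c1 → b1.
Since 5 matches that lower bound, it is optimal.

5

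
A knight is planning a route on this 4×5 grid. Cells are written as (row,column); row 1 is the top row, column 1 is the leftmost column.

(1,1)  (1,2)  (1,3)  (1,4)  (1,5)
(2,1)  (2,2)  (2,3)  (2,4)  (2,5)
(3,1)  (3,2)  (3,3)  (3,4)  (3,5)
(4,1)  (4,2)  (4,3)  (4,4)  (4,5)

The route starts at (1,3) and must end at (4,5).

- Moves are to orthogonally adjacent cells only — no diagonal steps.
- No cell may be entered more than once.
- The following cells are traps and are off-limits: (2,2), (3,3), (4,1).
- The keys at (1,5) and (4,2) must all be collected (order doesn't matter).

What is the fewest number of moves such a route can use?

Any route passes through (1,5) and (4,2) in some order between (1,3) and (4,5). Summing Manhattan distances along each leg and taking the cheapest ordering ((1,3) → (1,5) → (4,2) → (4,5)) gives a lower bound of 2 + 6 + 3 = 11 moves.
The shortest route satisfying every rule uses 15 moves: (1,3) → (1,2) → (1,1) → (2,1) → (3,1) → (3,2) → (4,2) → (4,3) → (4,4) → (3,4) → (2,4) → (1,4) → (1,5) → (2,5) → (3,5) → (4,5).
The no-revisit rule (legs can't share cells) pushes the minimum above the 11-move bound; an exhaustive check rules out every length from 11 to 14 (on a 4-connected grid the length of any start-to-goal walk has the same parity as the Manhattan bound, so only lengths 11, 13, 15, … need checking), leaving 15 as the minimum.

15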